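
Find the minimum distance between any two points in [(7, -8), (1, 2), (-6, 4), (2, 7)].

Computing all pairwise distances among 4 points:

d((7, -8), (1, 2)) = 11.6619
d((7, -8), (-6, 4)) = 17.6918
d((7, -8), (2, 7)) = 15.8114
d((1, 2), (-6, 4)) = 7.2801
d((1, 2), (2, 7)) = 5.099 <-- minimum
d((-6, 4), (2, 7)) = 8.544

Closest pair: (1, 2) and (2, 7) with distance 5.099

The closest pair is (1, 2) and (2, 7) with Euclidean distance 5.099. For 4 points, brute-force pairwise comparison is shown above. For large n, the divide-and-conquer algorithm (sort by x, recurse on halves, check the dividing strip) achieves O(n log n).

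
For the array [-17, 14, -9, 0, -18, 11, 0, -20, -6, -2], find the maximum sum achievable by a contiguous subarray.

Using Kadane's algorithm on [-17, 14, -9, 0, -18, 11, 0, -20, -6, -2]:

Scanning through the array:
Position 1 (value 14): max_ending_here = 14, max_so_far = 14
Position 2 (value -9): max_ending_here = 5, max_so_far = 14
Position 3 (value 0): max_ending_here = 5, max_so_far = 14
Position 4 (value -18): max_ending_here = -13, max_so_far = 14
Position 5 (value 11): max_ending_here = 11, max_so_far = 14
Position 6 (value 0): max_ending_here = 11, max_so_far = 14
Position 7 (value -20): max_ending_here = -9, max_so_far = 14
Position 8 (value -6): max_ending_here = -6, max_so_far = 14
Position 9 (value -2): max_ending_here = -2, max_so_far = 14

Maximum subarray: [14]
Maximum sum: 14

The maximum subarray is [14] with sum 14. This subarray runs from index 1 to index 1.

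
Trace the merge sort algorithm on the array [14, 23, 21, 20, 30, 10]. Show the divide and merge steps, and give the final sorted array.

Merge sort trace:

Split: [14, 23, 21, 20, 30, 10] -> [14, 23, 21] and [20, 30, 10]
  Split: [14, 23, 21] -> [14] and [23, 21]
    Split: [23, 21] -> [23] and [21]
    Merge: [23] + [21] -> [21, 23]
  Merge: [14] + [21, 23] -> [14, 21, 23]
  Split: [20, 30, 10] -> [20] and [30, 10]
    Split: [30, 10] -> [30] and [10]
    Merge: [30] + [10] -> [10, 30]
  Merge: [20] + [10, 30] -> [10, 20, 30]
Merge: [14, 21, 23] + [10, 20, 30] -> [10, 14, 20, 21, 23, 30]

Final sorted array: [10, 14, 20, 21, 23, 30]

The merge sort proceeds by recursively splitting the array and merging sorted halves.
After all merges, the sorted array is [10, 14, 20, 21, 23, 30].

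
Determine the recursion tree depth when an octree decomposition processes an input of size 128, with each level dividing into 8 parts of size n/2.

For divide and conquer with division factor 2:

Problem sizes at each level:
Level 0: 128
Level 1: 64
Level 2: 32
Level 3: 16
Level 4: 8
Level 5: 4
Level 6: 2
Level 7: 1

The root is level 0 and the size-1 base case is level 7 (the tree spans levels 0 through 7, i.e. 8 levels counting the root), so the depth is the number of divisions: log_2(128) = 7

The recursion tree depth is log_2(128) = 7. At each level, the problem size is divided by 2, so it takes 7 divisions to reduce to a base case of size 1. The algorithm makes 8 recursive calls at each level.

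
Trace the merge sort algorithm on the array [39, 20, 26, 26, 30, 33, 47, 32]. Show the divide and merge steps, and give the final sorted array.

Merge sort trace:

Split: [39, 20, 26, 26, 30, 33, 47, 32] -> [39, 20, 26, 26] and [30, 33, 47, 32]
  Split: [39, 20, 26, 26] -> [39, 20] and [26, 26]
    Split: [39, 20] -> [39] and [20]
    Merge: [39] + [20] -> [20, 39]
    Split: [26, 26] -> [26] and [26]
    Merge: [26] + [26] -> [26, 26]
  Merge: [20, 39] + [26, 26] -> [20, 26, 26, 39]
  Split: [30, 33, 47, 32] -> [30, 33] and [47, 32]
    Split: [30, 33] -> [30] and [33]
    Merge: [30] + [33] -> [30, 33]
    Split: [47, 32] -> [47] and [32]
    Merge: [47] + [32] -> [32, 47]
  Merge: [30, 33] + [32, 47] -> [30, 32, 33, 47]
Merge: [20, 26, 26, 39] + [30, 32, 33, 47] -> [20, 26, 26, 30, 32, 33, 39, 47]

Final sorted array: [20, 26, 26, 30, 32, 33, 39, 47]

The merge sort proceeds by recursively splitting the array and merging sorted halves.
After all merges, the sorted array is [20, 26, 26, 30, 32, 33, 39, 47].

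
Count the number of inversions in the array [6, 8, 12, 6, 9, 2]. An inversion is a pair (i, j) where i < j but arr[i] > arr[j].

Finding inversions in [6, 8, 12, 6, 9, 2]:

(0, 5): arr[0]=6 > arr[5]=2
(1, 3): arr[1]=8 > arr[3]=6
(1, 5): arr[1]=8 > arr[5]=2
(2, 3): arr[2]=12 > arr[3]=6
(2, 4): arr[2]=12 > arr[4]=9
(2, 5): arr[2]=12 > arr[5]=2
(3, 5): arr[3]=6 > arr[5]=2
(4, 5): arr[4]=9 > arr[5]=2

Total inversions: 8

The array has 8 inversion(s): (0,5), (1,3), (1,5), (2,3), (2,4), (2,5), (3,5), (4,5). Each pair (i,j) satisfies i < j and arr[i] > arr[j].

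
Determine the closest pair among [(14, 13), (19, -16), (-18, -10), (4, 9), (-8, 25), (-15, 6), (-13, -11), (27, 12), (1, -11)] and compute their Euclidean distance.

Computing all pairwise distances among 9 points:

d((14, 13), (19, -16)) = 29.4279
d((14, 13), (-18, -10)) = 39.4081
d((14, 13), (4, 9)) = 10.7703
d((14, 13), (-8, 25)) = 25.0599
d((14, 13), (-15, 6)) = 29.8329
d((14, 13), (-13, -11)) = 36.1248
d((14, 13), (27, 12)) = 13.0384
d((14, 13), (1, -11)) = 27.2947
d((19, -16), (-18, -10)) = 37.4833
d((19, -16), (4, 9)) = 29.1548
d((19, -16), (-8, 25)) = 49.0918
d((19, -16), (-15, 6)) = 40.4969
d((19, -16), (-13, -11)) = 32.3883
d((19, -16), (27, 12)) = 29.1204
d((19, -16), (1, -11)) = 18.6815
d((-18, -10), (4, 9)) = 29.0689
d((-18, -10), (-8, 25)) = 36.4005
d((-18, -10), (-15, 6)) = 16.2788
d((-18, -10), (-13, -11)) = 5.099 <-- minimum
d((-18, -10), (27, 12)) = 50.0899
d((-18, -10), (1, -11)) = 19.0263
d((4, 9), (-8, 25)) = 20.0
d((4, 9), (-15, 6)) = 19.2354
d((4, 9), (-13, -11)) = 26.2488
d((4, 9), (27, 12)) = 23.1948
d((4, 9), (1, -11)) = 20.2237
d((-8, 25), (-15, 6)) = 20.2485
d((-8, 25), (-13, -11)) = 36.3456
d((-8, 25), (27, 12)) = 37.3363
d((-8, 25), (1, -11)) = 37.108
d((-15, 6), (-13, -11)) = 17.1172
d((-15, 6), (27, 12)) = 42.4264
d((-15, 6), (1, -11)) = 23.3452
d((-13, -11), (27, 12)) = 46.1411
d((-13, -11), (1, -11)) = 14.0
d((27, 12), (1, -11)) = 34.7131

Closest pair: (-18, -10) and (-13, -11) with distance 5.099

The closest pair is (-18, -10) and (-13, -11) with Euclidean distance 5.099. For 9 points, brute-force pairwise comparison is shown above. For large n, the divide-and-conquer algorithm (sort by x, recurse on halves, check the dividing strip) achieves O(n log n).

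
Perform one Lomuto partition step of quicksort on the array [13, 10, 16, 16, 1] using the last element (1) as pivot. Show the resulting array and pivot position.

Lomuto partition with pivot = 1:

Initial array: [13, 10, 16, 16, 1]

arr[0]=13 > 1: no swap
arr[1]=10 > 1: no swap
arr[2]=16 > 1: no swap
arr[3]=16 > 1: no swap

Place pivot at position 0: [1, 10, 16, 16, 13]
Pivot position: 0

After partitioning with pivot 1, the array becomes [1, 10, 16, 16, 13]. The pivot is placed at index 0. All elements to the left of the pivot are <= 1, and all elements to the right are > 1.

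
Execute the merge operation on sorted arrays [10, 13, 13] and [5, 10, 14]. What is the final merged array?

Merging process:

Compare 10 vs 5: take 5 from right. Merged: [5]
Compare 10 vs 10: take 10 from left. Merged: [5, 10]
Compare 13 vs 10: take 10 from right. Merged: [5, 10, 10]
Compare 13 vs 14: take 13 from left. Merged: [5, 10, 10, 13]
Compare 13 vs 14: take 13 from left. Merged: [5, 10, 10, 13, 13]
Append remaining from right: [14]. Merged: [5, 10, 10, 13, 13, 14]

Final merged array: [5, 10, 10, 13, 13, 14]
Total comparisons: 5

The merged array is [5, 10, 10, 13, 13, 14], requiring 5 comparisons. The merge step runs in O(n) time where n is the total number of elements.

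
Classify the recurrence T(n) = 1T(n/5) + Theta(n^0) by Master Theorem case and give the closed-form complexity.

Master Theorem for T(n) = 1T(n/5) + O(n^0):

a = 1, b = 5, c = 0
log_b(a) = log_5(1) = 0.0000

Case 2: c = 0 = log_5(1) = 0.0000
T(n) = O(n^0 log n) = O(log n)

For T(n) = 1T(n/5) + O(n^0): log_5(1) = 0.0000. This is Case 2 of the Master Theorem (c = log_b(a), equal work at all levels), giving O(log n).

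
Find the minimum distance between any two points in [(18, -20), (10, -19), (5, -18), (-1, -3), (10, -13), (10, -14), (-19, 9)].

Computing all pairwise distances among 7 points:

d((18, -20), (10, -19)) = 8.0623
d((18, -20), (5, -18)) = 13.1529
d((18, -20), (-1, -3)) = 25.4951
d((18, -20), (10, -13)) = 10.6301
d((18, -20), (10, -14)) = 10.0
d((18, -20), (-19, 9)) = 47.0106
d((10, -19), (5, -18)) = 5.099
d((10, -19), (-1, -3)) = 19.4165
d((10, -19), (10, -13)) = 6.0
d((10, -19), (10, -14)) = 5.0
d((10, -19), (-19, 9)) = 40.3113
d((5, -18), (-1, -3)) = 16.1555
d((5, -18), (10, -13)) = 7.0711
d((5, -18), (10, -14)) = 6.4031
d((5, -18), (-19, 9)) = 36.1248
d((-1, -3), (10, -13)) = 14.8661
d((-1, -3), (10, -14)) = 15.5563
d((-1, -3), (-19, 9)) = 21.6333
d((10, -13), (10, -14)) = 1.0 <-- minimum
d((10, -13), (-19, 9)) = 36.4005
d((10, -14), (-19, 9)) = 37.0135

Closest pair: (10, -13) and (10, -14) with distance 1.0

The closest pair is (10, -13) and (10, -14) with Euclidean distance 1.0. For 7 points, brute-force pairwise comparison is shown above. For large n, the divide-and-conquer algorithm (sort by x, recurse on halves, check the dividing strip) achieves O(n log n).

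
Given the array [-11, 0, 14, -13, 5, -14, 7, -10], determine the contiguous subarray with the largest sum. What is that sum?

Using Kadane's algorithm on [-11, 0, 14, -13, 5, -14, 7, -10]:

Scanning through the array:
Position 1 (value 0): max_ending_here = 0, max_so_far = 0
Position 2 (value 14): max_ending_here = 14, max_so_far = 14
Position 3 (value -13): max_ending_here = 1, max_so_far = 14
Position 4 (value 5): max_ending_here = 6, max_so_far = 14
Position 5 (value -14): max_ending_here = -8, max_so_far = 14
Position 6 (value 7): max_ending_here = 7, max_so_far = 14
Position 7 (value -10): max_ending_here = -3, max_so_far = 14

Maximum subarray: [0, 14]
Maximum sum: 14

The maximum subarray is [0, 14] with sum 14. This subarray runs from index 1 to index 2.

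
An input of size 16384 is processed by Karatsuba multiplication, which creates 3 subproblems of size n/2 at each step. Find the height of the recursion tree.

For divide and conquer with division factor 2:

Problem sizes at each level:
Level 0: 16384
Level 1: 8192
Level 2: 4096
Level 3: 2048
Level 4: 1024
Level 5: 512
Level 6: 256
Level 7: 128
Level 8: 64
Level 9: 32
Level 10: 16
Level 11: 8
Level 12: 4
Level 13: 2
Level 14: 1

The root is level 0 and the size-1 base case is level 14 (the tree spans levels 0 through 14, i.e. 15 levels counting the root), so the depth is the number of divisions: log_2(16384) = 14

The recursion tree depth is log_2(16384) = 14. At each level, the problem size is divided by 2, so it takes 14 divisions to reduce to a base case of size 1. The algorithm makes 3 recursive calls at each level.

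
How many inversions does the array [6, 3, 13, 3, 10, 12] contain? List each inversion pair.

Finding inversions in [6, 3, 13, 3, 10, 12]:

(0, 1): arr[0]=6 > arr[1]=3
(0, 3): arr[0]=6 > arr[3]=3
(2, 3): arr[2]=13 > arr[3]=3
(2, 4): arr[2]=13 > arr[4]=10
(2, 5): arr[2]=13 > arr[5]=12

Total inversions: 5

The array has 5 inversion(s): (0,1), (0,3), (2,3), (2,4), (2,5). Each pair (i,j) satisfies i < j and arr[i] > arr[j].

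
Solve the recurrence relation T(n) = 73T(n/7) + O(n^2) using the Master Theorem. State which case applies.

Master Theorem for T(n) = 73T(n/7) + O(n^2):

a = 73, b = 7, c = 2
log_b(a) = log_7(73) = 2.2049

Case 1: c = 2 < log_7(73) = 2.2049
T(n) = O(n^(log_7 73))

For T(n) = 73T(n/7) + O(n^2): log_7(73) = 2.2049. This is Case 1 of the Master Theorem (c < log_b(a), work dominated by leaves), giving O(n^(log_7 73)).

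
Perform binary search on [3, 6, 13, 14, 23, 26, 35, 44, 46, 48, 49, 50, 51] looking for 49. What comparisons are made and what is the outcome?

Binary search for 49 in [3, 6, 13, 14, 23, 26, 35, 44, 46, 48, 49, 50, 51]:

lo=0, hi=12, mid=6, arr[mid]=35 -> 35 < 49, search right half
lo=7, hi=12, mid=9, arr[mid]=48 -> 48 < 49, search right half
lo=10, hi=12, mid=11, arr[mid]=50 -> 50 > 49, search left half
lo=10, hi=10, mid=10, arr[mid]=49 -> Found target at index 10!

Binary search finds 49 at index 10 after 4 comparisons. The search repeatedly halves the search space by comparing with the middle element.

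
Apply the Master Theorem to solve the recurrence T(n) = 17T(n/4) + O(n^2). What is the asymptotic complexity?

Master Theorem for T(n) = 17T(n/4) + O(n^2):

a = 17, b = 4, c = 2
log_b(a) = log_4(17) = 2.0437

Case 1: c = 2 < log_4(17) = 2.0437
T(n) = O(n^(log_4 17))

For T(n) = 17T(n/4) + O(n^2): log_4(17) = 2.0437. This is Case 1 of the Master Theorem (c < log_b(a), work dominated by leaves), giving O(n^(log_4 17)).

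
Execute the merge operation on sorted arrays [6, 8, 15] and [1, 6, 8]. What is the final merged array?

Merging process:

Compare 6 vs 1: take 1 from right. Merged: [1]
Compare 6 vs 6: take 6 from left. Merged: [1, 6]
Compare 8 vs 6: take 6 from right. Merged: [1, 6, 6]
Compare 8 vs 8: take 8 from left. Merged: [1, 6, 6, 8]
Compare 15 vs 8: take 8 from right. Merged: [1, 6, 6, 8, 8]
Append remaining from left: [15]. Merged: [1, 6, 6, 8, 8, 15]

Final merged array: [1, 6, 6, 8, 8, 15]
Total comparisons: 5

The merged array is [1, 6, 6, 8, 8, 15], requiring 5 comparisons. The merge step runs in O(n) time where n is the total number of elements.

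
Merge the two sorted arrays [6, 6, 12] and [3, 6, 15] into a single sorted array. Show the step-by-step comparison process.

Merging process:

Compare 6 vs 3: take 3 from right. Merged: [3]
Compare 6 vs 6: take 6 from left. Merged: [3, 6]
Compare 6 vs 6: take 6 from left. Merged: [3, 6, 6]
Compare 12 vs 6: take 6 from right. Merged: [3, 6, 6, 6]
Compare 12 vs 15: take 12 from left. Merged: [3, 6, 6, 6, 12]
Append remaining from right: [15]. Merged: [3, 6, 6, 6, 12, 15]

Final merged array: [3, 6, 6, 6, 12, 15]
Total comparisons: 5

The merged array is [3, 6, 6, 6, 12, 15], requiring 5 comparisons. The merge step runs in O(n) time where n is the total number of elements.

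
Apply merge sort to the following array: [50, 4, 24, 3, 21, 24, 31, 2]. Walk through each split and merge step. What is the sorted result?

Merge sort trace:

Split: [50, 4, 24, 3, 21, 24, 31, 2] -> [50, 4, 24, 3] and [21, 24, 31, 2]
  Split: [50, 4, 24, 3] -> [50, 4] and [24, 3]
    Split: [50, 4] -> [50] and [4]
    Merge: [50] + [4] -> [4, 50]
    Split: [24, 3] -> [24] and [3]
    Merge: [24] + [3] -> [3, 24]
  Merge: [4, 50] + [3, 24] -> [3, 4, 24, 50]
  Split: [21, 24, 31, 2] -> [21, 24] and [31, 2]
    Split: [21, 24] -> [21] and [24]
    Merge: [21] + [24] -> [21, 24]
    Split: [31, 2] -> [31] and [2]
    Merge: [31] + [2] -> [2, 31]
  Merge: [21, 24] + [2, 31] -> [2, 21, 24, 31]
Merge: [3, 4, 24, 50] + [2, 21, 24, 31] -> [2, 3, 4, 21, 24, 24, 31, 50]

Final sorted array: [2, 3, 4, 21, 24, 24, 31, 50]

The merge sort proceeds by recursively splitting the array and merging sorted halves.
After all merges, the sorted array is [2, 3, 4, 21, 24, 24, 31, 50].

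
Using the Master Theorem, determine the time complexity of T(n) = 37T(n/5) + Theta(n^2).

Master Theorem for T(n) = 37T(n/5) + O(n^2):

a = 37, b = 5, c = 2
log_b(a) = log_5(37) = 2.2436

Case 1: c = 2 < log_5(37) = 2.2436
T(n) = O(n^(log_5 37))

For T(n) = 37T(n/5) + O(n^2): log_5(37) = 2.2436. This is Case 1 of the Master Theorem (c < log_b(a), work dominated by leaves), giving O(n^(log_5 37)).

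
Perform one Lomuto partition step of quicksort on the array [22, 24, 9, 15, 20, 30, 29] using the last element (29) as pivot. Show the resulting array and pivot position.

Lomuto partition with pivot = 29:

Initial array: [22, 24, 9, 15, 20, 30, 29]

arr[0]=22 <= 29: swap with position 0, array becomes [22, 24, 9, 15, 20, 30, 29]
arr[1]=24 <= 29: swap with position 1, array becomes [22, 24, 9, 15, 20, 30, 29]
arr[2]=9 <= 29: swap with position 2, array becomes [22, 24, 9, 15, 20, 30, 29]
arr[3]=15 <= 29: swap with position 3, array becomes [22, 24, 9, 15, 20, 30, 29]
arr[4]=20 <= 29: swap with position 4, array becomes [22, 24, 9, 15, 20, 30, 29]
arr[5]=30 > 29: no swap

Place pivot at position 5: [22, 24, 9, 15, 20, 29, 30]
Pivot position: 5

After partitioning with pivot 29, the array becomes [22, 24, 9, 15, 20, 29, 30]. The pivot is placed at index 5. All elements to the left of the pivot are <= 29, and all elements to the right are > 29.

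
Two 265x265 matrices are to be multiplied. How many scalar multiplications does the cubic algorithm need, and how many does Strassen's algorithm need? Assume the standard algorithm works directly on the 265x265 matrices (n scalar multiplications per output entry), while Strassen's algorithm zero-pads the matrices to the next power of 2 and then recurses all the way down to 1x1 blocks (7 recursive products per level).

Matrix multiplication for 265x265 matrices:

Strassen's algorithm requires power-of-2 dimensions. Pad 265x265 to 512x512 (next power of 2).

Standard algorithm: 265^3 = 18609625 multiplications
Strassen's algorithm: 7^(log2(512)) = 7^9 = 40353607 multiplications
Difference: 18609625 - 40353607 = -21743982 (Strassen uses MORE here due to padding overhead — for small or just-over-power-of-2 n, padding can outweigh the per-level savings)

Standard: 18609625 multiplications (265^3). Strassen: 40353607 multiplications (7^9, after padding to 512x512). Strassen reduces 8 recursive multiplications to 7 at each level.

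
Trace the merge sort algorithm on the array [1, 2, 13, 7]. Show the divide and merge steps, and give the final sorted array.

Merge sort trace:

Split: [1, 2, 13, 7] -> [1, 2] and [13, 7]
  Split: [1, 2] -> [1] and [2]
  Merge: [1] + [2] -> [1, 2]
  Split: [13, 7] -> [13] and [7]
  Merge: [13] + [7] -> [7, 13]
Merge: [1, 2] + [7, 13] -> [1, 2, 7, 13]

Final sorted array: [1, 2, 7, 13]

The merge sort proceeds by recursively splitting the array and merging sorted halves.
After all merges, the sorted array is [1, 2, 7, 13].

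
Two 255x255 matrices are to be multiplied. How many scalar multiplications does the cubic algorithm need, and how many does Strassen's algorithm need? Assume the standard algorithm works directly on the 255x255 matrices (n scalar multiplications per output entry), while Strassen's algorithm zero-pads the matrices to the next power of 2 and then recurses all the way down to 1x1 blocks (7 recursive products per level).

Matrix multiplication for 255x255 matrices:

Strassen's algorithm requires power-of-2 dimensions. Pad 255x255 to 256x256 (next power of 2).

Standard algorithm: 255^3 = 16581375 multiplications
Strassen's algorithm: 7^(log2(256)) = 7^8 = 5764801 multiplications
Savings: 16581375 - 5764801 = 10816574 multiplications

Standard: 16581375 multiplications (255^3). Strassen: 5764801 multiplications (7^8, after padding to 256x256). Strassen reduces 8 recursive multiplications to 7 at each level.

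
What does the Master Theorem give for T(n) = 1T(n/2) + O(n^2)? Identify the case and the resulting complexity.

Master Theorem for T(n) = 1T(n/2) + O(n^2):

a = 1, b = 2, c = 2
log_b(a) = log_2(1) = 0.0000

Case 3: c = 2 > log_2(1) = 0.0000
T(n) = O(n^2) = O(n^2)

For T(n) = 1T(n/2) + O(n^2): log_2(1) = 0.0000. This is Case 3 of the Master Theorem (c > log_b(a), work dominated by root), giving O(n^2).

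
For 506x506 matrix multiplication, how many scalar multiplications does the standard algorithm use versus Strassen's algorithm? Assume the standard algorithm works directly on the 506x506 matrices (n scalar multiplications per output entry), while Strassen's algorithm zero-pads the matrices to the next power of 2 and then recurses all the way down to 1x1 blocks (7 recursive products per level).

Matrix multiplication for 506x506 matrices:

Strassen's algorithm requires power-of-2 dimensions. Pad 506x506 to 512x512 (next power of 2).

Standard algorithm: 506^3 = 129554216 multiplications
Strassen's algorithm: 7^(log2(512)) = 7^9 = 40353607 multiplications
Savings: 129554216 - 40353607 = 89200609 multiplications

Standard: 129554216 multiplications (506^3). Strassen: 40353607 multiplications (7^9, after padding to 512x512). Strassen reduces 8 recursive multiplications to 7 at each level.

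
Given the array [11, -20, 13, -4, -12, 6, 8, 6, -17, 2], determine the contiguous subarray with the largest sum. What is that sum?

Using Kadane's algorithm on [11, -20, 13, -4, -12, 6, 8, 6, -17, 2]:

Scanning through the array:
Position 1 (value -20): max_ending_here = -9, max_so_far = 11
Position 2 (value 13): max_ending_here = 13, max_so_far = 13
Position 3 (value -4): max_ending_here = 9, max_so_far = 13
Position 4 (value -12): max_ending_here = -3, max_so_far = 13
Position 5 (value 6): max_ending_here = 6, max_so_far = 13
Position 6 (value 8): max_ending_here = 14, max_so_far = 14
Position 7 (value 6): max_ending_here = 20, max_so_far = 20
Position 8 (value -17): max_ending_here = 3, max_so_far = 20
Position 9 (value 2): max_ending_here = 5, max_so_far = 20

Maximum subarray: [6, 8, 6]
Maximum sum: 20

The maximum subarray is [6, 8, 6] with sum 20. This subarray runs from index 5 to index 7.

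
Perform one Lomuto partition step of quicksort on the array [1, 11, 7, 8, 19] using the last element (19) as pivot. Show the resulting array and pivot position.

Lomuto partition with pivot = 19:

Initial array: [1, 11, 7, 8, 19]

arr[0]=1 <= 19: swap with position 0, array becomes [1, 11, 7, 8, 19]
arr[1]=11 <= 19: swap with position 1, array becomes [1, 11, 7, 8, 19]
arr[2]=7 <= 19: swap with position 2, array becomes [1, 11, 7, 8, 19]
arr[3]=8 <= 19: swap with position 3, array becomes [1, 11, 7, 8, 19]

Place pivot at position 4: [1, 11, 7, 8, 19]
Pivot position: 4

After partitioning with pivot 19, the array becomes [1, 11, 7, 8, 19]. The pivot is placed at index 4. All elements to the left of the pivot are <= 19, and all elements to the right are > 19.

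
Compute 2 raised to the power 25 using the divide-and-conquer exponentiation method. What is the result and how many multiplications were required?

Computing 2^25 by squaring (build up from 2^1; each line after the first costs one multiplication):

2^1 = 2
2^2 = (2^1)^2 = 2^2 = 4
2^3 = 2 * 2^2 = 2 * 4 = 8
2^6 = (2^3)^2 = 8^2 = 64
2^12 = (2^6)^2 = 64^2 = 4096
2^24 = (2^12)^2 = 4096^2 = 16777216
2^25 = 2 * 2^24 = 2 * 16777216 = 33554432

Result: 33554432
Multiplications needed: 6 (6 lines after 2^1)

2^25 = 33554432. Using exponentiation by squaring, this requires 6 multiplications. The key idea: if the exponent is even, square the half-power; if odd, multiply by the base once.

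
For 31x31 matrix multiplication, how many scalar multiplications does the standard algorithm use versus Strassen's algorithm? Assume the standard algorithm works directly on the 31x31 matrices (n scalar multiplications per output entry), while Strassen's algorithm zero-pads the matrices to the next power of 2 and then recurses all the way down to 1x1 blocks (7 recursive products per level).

Matrix multiplication for 31x31 matrices:

Strassen's algorithm requires power-of-2 dimensions. Pad 31x31 to 32x32 (next power of 2).

Standard algorithm: 31^3 = 29791 multiplications
Strassen's algorithm: 7^(log2(32)) = 7^5 = 16807 multiplications
Savings: 29791 - 16807 = 12984 multiplications

Standard: 29791 multiplications (31^3). Strassen: 16807 multiplications (7^5, after padding to 32x32). Strassen reduces 8 recursive multiplications to 7 at each level.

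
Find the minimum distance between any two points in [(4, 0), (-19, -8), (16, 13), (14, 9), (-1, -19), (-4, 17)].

Computing all pairwise distances among 6 points:

d((4, 0), (-19, -8)) = 24.3516
d((4, 0), (16, 13)) = 17.6918
d((4, 0), (14, 9)) = 13.4536
d((4, 0), (-1, -19)) = 19.6469
d((4, 0), (-4, 17)) = 18.7883
d((-19, -8), (16, 13)) = 40.8167
d((-19, -8), (14, 9)) = 37.1214
d((-19, -8), (-1, -19)) = 21.095
d((-19, -8), (-4, 17)) = 29.1548
d((16, 13), (14, 9)) = 4.4721 <-- minimum
d((16, 13), (-1, -19)) = 36.2353
d((16, 13), (-4, 17)) = 20.3961
d((14, 9), (-1, -19)) = 31.7648
d((14, 9), (-4, 17)) = 19.6977
d((-1, -19), (-4, 17)) = 36.1248

Closest pair: (16, 13) and (14, 9) with distance 4.4721

The closest pair is (16, 13) and (14, 9) with Euclidean distance 4.4721. For 6 points, brute-force pairwise comparison is shown above. For large n, the divide-and-conquer algorithm (sort by x, recurse on halves, check the dividing strip) achieves O(n log n).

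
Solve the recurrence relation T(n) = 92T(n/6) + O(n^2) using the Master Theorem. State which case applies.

Master Theorem for T(n) = 92T(n/6) + O(n^2):

a = 92, b = 6, c = 2
log_b(a) = log_6(92) = 2.5237

Case 1: c = 2 < log_6(92) = 2.5237
T(n) = O(n^(log_6 92))

For T(n) = 92T(n/6) + O(n^2): log_6(92) = 2.5237. This is Case 1 of the Master Theorem (c < log_b(a), work dominated by leaves), giving O(n^(log_6 92)).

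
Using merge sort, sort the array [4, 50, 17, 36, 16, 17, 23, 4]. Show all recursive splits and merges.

Merge sort trace:

Split: [4, 50, 17, 36, 16, 17, 23, 4] -> [4, 50, 17, 36] and [16, 17, 23, 4]
  Split: [4, 50, 17, 36] -> [4, 50] and [17, 36]
    Split: [4, 50] -> [4] and [50]
    Merge: [4] + [50] -> [4, 50]
    Split: [17, 36] -> [17] and [36]
    Merge: [17] + [36] -> [17, 36]
  Merge: [4, 50] + [17, 36] -> [4, 17, 36, 50]
  Split: [16, 17, 23, 4] -> [16, 17] and [23, 4]
    Split: [16, 17] -> [16] and [17]
    Merge: [16] + [17] -> [16, 17]
    Split: [23, 4] -> [23] and [4]
    Merge: [23] + [4] -> [4, 23]
  Merge: [16, 17] + [4, 23] -> [4, 16, 17, 23]
Merge: [4, 17, 36, 50] + [4, 16, 17, 23] -> [4, 4, 16, 17, 17, 23, 36, 50]

Final sorted array: [4, 4, 16, 17, 17, 23, 36, 50]

The merge sort proceeds by recursively splitting the array and merging sorted halves.
After all merges, the sorted array is [4, 4, 16, 17, 17, 23, 36, 50].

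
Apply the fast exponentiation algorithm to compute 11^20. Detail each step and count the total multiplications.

Computing 11^20 by squaring (build up from 11^1; each line after the first costs one multiplication):

11^1 = 11
11^2 = (11^1)^2 = 11^2 = 121
11^4 = (11^2)^2 = 121^2 = 14641
11^5 = 11 * 11^4 = 11 * 14641 = 161051
11^10 = (11^5)^2 = 161051^2 = 25937424601
11^20 = (11^10)^2 = 25937424601^2 = 672749994932560009201

Result: 672749994932560009201
Multiplications needed: 5 (5 lines after 11^1)

11^20 = 672749994932560009201. Using exponentiation by squaring, this requires 5 multiplications. The key idea: if the exponent is even, square the half-power; if odd, multiply by the base once.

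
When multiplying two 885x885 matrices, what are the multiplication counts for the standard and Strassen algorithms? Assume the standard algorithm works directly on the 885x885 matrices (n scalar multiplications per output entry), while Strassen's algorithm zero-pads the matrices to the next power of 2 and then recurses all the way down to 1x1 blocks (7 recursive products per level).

Matrix multiplication for 885x885 matrices:

Strassen's algorithm requires power-of-2 dimensions. Pad 885x885 to 1024x1024 (next power of 2).

Standard algorithm: 885^3 = 693154125 multiplications
Strassen's algorithm: 7^(log2(1024)) = 7^10 = 282475249 multiplications
Savings: 693154125 - 282475249 = 410678876 multiplications

Standard: 693154125 multiplications (885^3). Strassen: 282475249 multiplications (7^10, after padding to 1024x1024). Strassen reduces 8 recursive multiplications to 7 at each level.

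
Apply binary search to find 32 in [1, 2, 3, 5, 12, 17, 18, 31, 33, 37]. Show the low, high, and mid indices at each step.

Binary search for 32 in [1, 2, 3, 5, 12, 17, 18, 31, 33, 37]:

lo=0, hi=9, mid=4, arr[mid]=12 -> 12 < 32, search right half
lo=5, hi=9, mid=7, arr[mid]=31 -> 31 < 32, search right half
lo=8, hi=9, mid=8, arr[mid]=33 -> 33 > 32, search left half
lo=8 > hi=7, target 32 not found

Binary search determines that 32 is not in the array after 3 comparisons. The search space was exhausted without finding the target.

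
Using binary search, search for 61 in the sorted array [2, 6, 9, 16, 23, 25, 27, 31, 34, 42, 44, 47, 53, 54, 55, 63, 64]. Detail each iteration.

Binary search for 61 in [2, 6, 9, 16, 23, 25, 27, 31, 34, 42, 44, 47, 53, 54, 55, 63, 64]:

lo=0, hi=16, mid=8, arr[mid]=34 -> 34 < 61, search right half
lo=9, hi=16, mid=12, arr[mid]=53 -> 53 < 61, search right half
lo=13, hi=16, mid=14, arr[mid]=55 -> 55 < 61, search right half
lo=15, hi=16, mid=15, arr[mid]=63 -> 63 > 61, search left half
lo=15 > hi=14, target 61 not found

Binary search determines that 61 is not in the array after 4 comparisons. The search space was exhausted without finding the target.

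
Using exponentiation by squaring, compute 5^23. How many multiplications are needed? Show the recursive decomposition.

Computing 5^23 by squaring (build up from 5^1; each line after the first costs one multiplication):

5^1 = 5
5^2 = (5^1)^2 = 5^2 = 25
5^4 = (5^2)^2 = 25^2 = 625
5^5 = 5 * 5^4 = 5 * 625 = 3125
5^10 = (5^5)^2 = 3125^2 = 9765625
5^11 = 5 * 5^10 = 5 * 9765625 = 48828125
5^22 = (5^11)^2 = 48828125^2 = 2384185791015625
5^23 = 5 * 5^22 = 5 * 2384185791015625 = 11920928955078125

Result: 11920928955078125
Multiplications needed: 7 (7 lines after 5^1)

5^23 = 11920928955078125. Using exponentiation by squaring, this requires 7 multiplications. The key idea: if the exponent is even, square the half-power; if odd, multiply by the base once.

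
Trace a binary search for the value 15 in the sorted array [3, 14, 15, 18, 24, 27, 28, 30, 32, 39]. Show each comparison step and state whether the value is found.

Binary search for 15 in [3, 14, 15, 18, 24, 27, 28, 30, 32, 39]:

lo=0, hi=9, mid=4, arr[mid]=24 -> 24 > 15, search left half
lo=0, hi=3, mid=1, arr[mid]=14 -> 14 < 15, search right half
lo=2, hi=3, mid=2, arr[mid]=15 -> Found target at index 2!

Binary search finds 15 at index 2 after 3 comparisons. The search repeatedly halves the search space by comparing with the middle element.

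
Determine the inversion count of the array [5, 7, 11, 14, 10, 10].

Finding inversions in [5, 7, 11, 14, 10, 10]:

(2, 4): arr[2]=11 > arr[4]=10
(2, 5): arr[2]=11 > arr[5]=10
(3, 4): arr[3]=14 > arr[4]=10
(3, 5): arr[3]=14 > arr[5]=10

Total inversions: 4

The array has 4 inversion(s): (2,4), (2,5), (3,4), (3,5). Each pair (i,j) satisfies i < j and arr[i] > arr[j].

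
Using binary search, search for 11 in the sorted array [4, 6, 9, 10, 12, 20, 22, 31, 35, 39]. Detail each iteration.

Binary search for 11 in [4, 6, 9, 10, 12, 20, 22, 31, 35, 39]:

lo=0, hi=9, mid=4, arr[mid]=12 -> 12 > 11, search left half
lo=0, hi=3, mid=1, arr[mid]=6 -> 6 < 11, search right half
lo=2, hi=3, mid=2, arr[mid]=9 -> 9 < 11, search right half
lo=3, hi=3, mid=3, arr[mid]=10 -> 10 < 11, search right half
lo=4 > hi=3, target 11 not found

Binary search determines that 11 is not in the array after 4 comparisons. The search space was exhausted without finding the target.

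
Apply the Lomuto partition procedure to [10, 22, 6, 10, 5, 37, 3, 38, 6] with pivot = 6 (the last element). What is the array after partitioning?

Lomuto partition with pivot = 6:

Initial array: [10, 22, 6, 10, 5, 37, 3, 38, 6]

arr[0]=10 > 6: no swap
arr[1]=22 > 6: no swap
arr[2]=6 <= 6: swap with position 0, array becomes [6, 22, 10, 10, 5, 37, 3, 38, 6]
arr[3]=10 > 6: no swap
arr[4]=5 <= 6: swap with position 1, array becomes [6, 5, 10, 10, 22, 37, 3, 38, 6]
arr[5]=37 > 6: no swap
arr[6]=3 <= 6: swap with position 2, array becomes [6, 5, 3, 10, 22, 37, 10, 38, 6]
arr[7]=38 > 6: no swap

Place pivot at position 3: [6, 5, 3, 6, 22, 37, 10, 38, 10]
Pivot position: 3

After partitioning with pivot 6, the array becomes [6, 5, 3, 6, 22, 37, 10, 38, 10]. The pivot is placed at index 3. All elements to the left of the pivot are <= 6, and all elements to the right are > 6.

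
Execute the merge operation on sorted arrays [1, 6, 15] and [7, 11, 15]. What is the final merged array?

Merging process:

Compare 1 vs 7: take 1 from left. Merged: [1]
Compare 6 vs 7: take 6 from left. Merged: [1, 6]
Compare 15 vs 7: take 7 from right. Merged: [1, 6, 7]
Compare 15 vs 11: take 11 from right. Merged: [1, 6, 7, 11]
Compare 15 vs 15: take 15 from left. Merged: [1, 6, 7, 11, 15]
Append remaining from right: [15]. Merged: [1, 6, 7, 11, 15, 15]

Final merged array: [1, 6, 7, 11, 15, 15]
Total comparisons: 5

The merged array is [1, 6, 7, 11, 15, 15], requiring 5 comparisons. The merge step runs in O(n) time where n is the total number of elements.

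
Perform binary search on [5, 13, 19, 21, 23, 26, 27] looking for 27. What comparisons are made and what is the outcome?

Binary search for 27 in [5, 13, 19, 21, 23, 26, 27]:

lo=0, hi=6, mid=3, arr[mid]=21 -> 21 < 27, search right half
lo=4, hi=6, mid=5, arr[mid]=26 -> 26 < 27, search right half
lo=6, hi=6, mid=6, arr[mid]=27 -> Found target at index 6!

Binary search finds 27 at index 6 after 3 comparisons. The search repeatedly halves the search space by comparing with the middle element.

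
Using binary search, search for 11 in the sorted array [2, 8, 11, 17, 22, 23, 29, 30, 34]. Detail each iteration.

Binary search for 11 in [2, 8, 11, 17, 22, 23, 29, 30, 34]:

lo=0, hi=8, mid=4, arr[mid]=22 -> 22 > 11, search left half
lo=0, hi=3, mid=1, arr[mid]=8 -> 8 < 11, search right half
lo=2, hi=3, mid=2, arr[mid]=11 -> Found target at index 2!

Binary search finds 11 at index 2 after 3 comparisons. The search repeatedly halves the search space by comparing with the middle element.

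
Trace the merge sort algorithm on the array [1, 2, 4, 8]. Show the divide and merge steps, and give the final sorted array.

Merge sort trace:

Split: [1, 2, 4, 8] -> [1, 2] and [4, 8]
  Split: [1, 2] -> [1] and [2]
  Merge: [1] + [2] -> [1, 2]
  Split: [4, 8] -> [4] and [8]
  Merge: [4] + [8] -> [4, 8]
Merge: [1, 2] + [4, 8] -> [1, 2, 4, 8]

Final sorted array: [1, 2, 4, 8]

The merge sort proceeds by recursively splitting the array and merging sorted halves.
After all merges, the sorted array is [1, 2, 4, 8].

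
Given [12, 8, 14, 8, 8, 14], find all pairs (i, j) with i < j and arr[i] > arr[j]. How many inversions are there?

Finding inversions in [12, 8, 14, 8, 8, 14]:

(0, 1): arr[0]=12 > arr[1]=8
(0, 3): arr[0]=12 > arr[3]=8
(0, 4): arr[0]=12 > arr[4]=8
(2, 3): arr[2]=14 > arr[3]=8
(2, 4): arr[2]=14 > arr[4]=8

Total inversions: 5

The array has 5 inversion(s): (0,1), (0,3), (0,4), (2,3), (2,4). Each pair (i,j) satisfies i < j and arr[i] > arr[j].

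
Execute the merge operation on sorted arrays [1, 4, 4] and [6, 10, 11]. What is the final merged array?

Merging process:

Compare 1 vs 6: take 1 from left. Merged: [1]
Compare 4 vs 6: take 4 from left. Merged: [1, 4]
Compare 4 vs 6: take 4 from left. Merged: [1, 4, 4]
Append remaining from right: [6, 10, 11]. Merged: [1, 4, 4, 6, 10, 11]

Final merged array: [1, 4, 4, 6, 10, 11]
Total comparisons: 3

The merged array is [1, 4, 4, 6, 10, 11], requiring 3 comparisons. The merge step runs in O(n) time where n is the total number of elements.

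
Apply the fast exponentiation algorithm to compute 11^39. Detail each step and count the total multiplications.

Computing 11^39 by squaring (build up from 11^1; each line after the first costs one multiplication):

11^1 = 11
11^2 = (11^1)^2 = 11^2 = 121
11^4 = (11^2)^2 = 121^2 = 14641
11^8 = (11^4)^2 = 14641^2 = 214358881
11^9 = 11 * 11^8 = 11 * 214358881 = 2357947691
11^18 = (11^9)^2 = 2357947691^2 = 5559917313492231481
11^19 = 11 * 11^18 = 11 * 5559917313492231481 = 61159090448414546291
11^38 = (11^19)^2 = 61159090448414546291^2 = 3740434344477351388916475705363381856681
11^39 = 11 * 11^38 = 11 * 3740434344477351388916475705363381856681 = 41144777789250865278081232758997200423491

Result: 41144777789250865278081232758997200423491
Multiplications needed: 8 (8 lines after 11^1)

11^39 = 41144777789250865278081232758997200423491. Using exponentiation by squaring, this requires 8 multiplications. The key idea: if the exponent is even, square the half-power; if odd, multiply by the base once.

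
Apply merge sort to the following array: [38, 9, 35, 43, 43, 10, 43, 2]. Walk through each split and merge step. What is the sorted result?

Merge sort trace:

Split: [38, 9, 35, 43, 43, 10, 43, 2] -> [38, 9, 35, 43] and [43, 10, 43, 2]
  Split: [38, 9, 35, 43] -> [38, 9] and [35, 43]
    Split: [38, 9] -> [38] and [9]
    Merge: [38] + [9] -> [9, 38]
    Split: [35, 43] -> [35] and [43]
    Merge: [35] + [43] -> [35, 43]
  Merge: [9, 38] + [35, 43] -> [9, 35, 38, 43]
  Split: [43, 10, 43, 2] -> [43, 10] and [43, 2]
    Split: [43, 10] -> [43] and [10]
    Merge: [43] + [10] -> [10, 43]
    Split: [43, 2] -> [43] and [2]
    Merge: [43] + [2] -> [2, 43]
  Merge: [10, 43] + [2, 43] -> [2, 10, 43, 43]
Merge: [9, 35, 38, 43] + [2, 10, 43, 43] -> [2, 9, 10, 35, 38, 43, 43, 43]

Final sorted array: [2, 9, 10, 35, 38, 43, 43, 43]

The merge sort proceeds by recursively splitting the array and merging sorted halves.
After all merges, the sorted array is [2, 9, 10, 35, 38, 43, 43, 43].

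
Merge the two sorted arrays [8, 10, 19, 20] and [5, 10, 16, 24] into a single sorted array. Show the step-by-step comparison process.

Merging process:

Compare 8 vs 5: take 5 from right. Merged: [5]
Compare 8 vs 10: take 8 from left. Merged: [5, 8]
Compare 10 vs 10: take 10 from left. Merged: [5, 8, 10]
Compare 19 vs 10: take 10 from right. Merged: [5, 8, 10, 10]
Compare 19 vs 16: take 16 from right. Merged: [5, 8, 10, 10, 16]
Compare 19 vs 24: take 19 from left. Merged: [5, 8, 10, 10, 16, 19]
Compare 20 vs 24: take 20 from left. Merged: [5, 8, 10, 10, 16, 19, 20]
Append remaining from right: [24]. Merged: [5, 8, 10, 10, 16, 19, 20, 24]

Final merged array: [5, 8, 10, 10, 16, 19, 20, 24]
Total comparisons: 7

The merged array is [5, 8, 10, 10, 16, 19, 20, 24], requiring 7 comparisons. The merge step runs in O(n) time where n is the total number of elements.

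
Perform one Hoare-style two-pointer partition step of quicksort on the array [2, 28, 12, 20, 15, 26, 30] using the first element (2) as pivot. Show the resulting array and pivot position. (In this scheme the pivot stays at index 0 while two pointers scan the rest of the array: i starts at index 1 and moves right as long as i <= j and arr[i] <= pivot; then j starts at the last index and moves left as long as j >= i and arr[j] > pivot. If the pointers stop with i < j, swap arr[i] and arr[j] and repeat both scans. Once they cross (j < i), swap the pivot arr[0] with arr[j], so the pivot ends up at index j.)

Hoare-style two-pointer partition with pivot = 2:

Initial array: [2, 28, 12, 20, 15, 26, 30]

Pointers start at i = 1, j = 6.
i ends at 1, j ends at 0: the pointers have crossed (j < i), so scanning stops.

j = 0, so swapping arr[0] with arr[j] leaves the pivot at position 0: [2, 28, 12, 20, 15, 26, 30]
Pivot position: 0

After partitioning with pivot 2, the array becomes [2, 28, 12, 20, 15, 26, 30]. The pivot is placed at index 0. All elements to the left of the pivot are <= 2, and all elements to the right are > 2.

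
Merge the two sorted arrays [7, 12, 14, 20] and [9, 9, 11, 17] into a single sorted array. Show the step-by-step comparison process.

Merging process:

Compare 7 vs 9: take 7 from left. Merged: [7]
Compare 12 vs 9: take 9 from right. Merged: [7, 9]
Compare 12 vs 9: take 9 from right. Merged: [7, 9, 9]
Compare 12 vs 11: take 11 from right. Merged: [7, 9, 9, 11]
Compare 12 vs 17: take 12 from left. Merged: [7, 9, 9, 11, 12]
Compare 14 vs 17: take 14 from left. Merged: [7, 9, 9, 11, 12, 14]
Compare 20 vs 17: take 17 from right. Merged: [7, 9, 9, 11, 12, 14, 17]
Append remaining from left: [20]. Merged: [7, 9, 9, 11, 12, 14, 17, 20]

Final merged array: [7, 9, 9, 11, 12, 14, 17, 20]
Total comparisons: 7

The merged array is [7, 9, 9, 11, 12, 14, 17, 20], requiring 7 comparisons. The merge step runs in O(n) time where n is the total number of elements.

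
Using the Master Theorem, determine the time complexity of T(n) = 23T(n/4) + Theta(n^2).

Master Theorem for T(n) = 23T(n/4) + O(n^2):

a = 23, b = 4, c = 2
log_b(a) = log_4(23) = 2.2618

Case 1: c = 2 < log_4(23) = 2.2618
T(n) = O(n^(log_4 23))

For T(n) = 23T(n/4) + O(n^2): log_4(23) = 2.2618. This is Case 1 of the Master Theorem (c < log_b(a), work dominated by leaves), giving O(n^(log_4 23)).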